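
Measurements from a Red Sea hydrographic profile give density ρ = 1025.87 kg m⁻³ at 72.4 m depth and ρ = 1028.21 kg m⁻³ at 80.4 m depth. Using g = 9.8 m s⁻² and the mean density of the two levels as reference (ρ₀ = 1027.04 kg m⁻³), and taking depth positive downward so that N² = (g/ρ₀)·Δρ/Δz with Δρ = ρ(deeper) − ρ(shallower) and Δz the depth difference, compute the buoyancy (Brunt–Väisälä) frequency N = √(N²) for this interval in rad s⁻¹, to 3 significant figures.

Δρ = 1028.21 − 1025.87 = 2.34 kg m⁻³ over Δz = 80.4 − 72.4 = 8 m.
N² = (9.8/1027.04) × (2.34/8) = 2.7910 × 10⁻³ s⁻².
N = √(2.7910 × 10⁻³) = 0.052830 rad s⁻¹ ≈ 0.0528 rad s⁻¹.

0.0528 rad s⁻¹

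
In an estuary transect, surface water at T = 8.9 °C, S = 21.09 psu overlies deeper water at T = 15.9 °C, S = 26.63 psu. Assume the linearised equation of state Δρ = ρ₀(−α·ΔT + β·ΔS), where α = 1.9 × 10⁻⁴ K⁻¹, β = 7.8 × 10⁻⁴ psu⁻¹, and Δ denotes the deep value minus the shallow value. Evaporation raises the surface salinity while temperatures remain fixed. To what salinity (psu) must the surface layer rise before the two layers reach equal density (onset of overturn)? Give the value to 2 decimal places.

24.92 psu

Neutral buoyancy requires −α(T_deep − T_surf) + β(S_deep − S_surf′) = 0.
S_surf′ = S_deep − (α/β)·ΔT = 26.63 − (1.9 × 10⁻⁴/7.8 × 10⁻⁴)·(+7.0) = 24.9249 psu.
Increase required: 24.9249 − 21.09 = 3.8349 psu.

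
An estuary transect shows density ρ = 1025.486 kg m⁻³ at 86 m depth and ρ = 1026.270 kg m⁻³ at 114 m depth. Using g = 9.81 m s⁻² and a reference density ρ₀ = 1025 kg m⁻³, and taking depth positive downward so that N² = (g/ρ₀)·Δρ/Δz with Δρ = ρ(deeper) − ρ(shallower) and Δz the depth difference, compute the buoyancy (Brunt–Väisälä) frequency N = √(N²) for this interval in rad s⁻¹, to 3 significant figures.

Δρ = 1026.270 − 1025.486 = 0.784 kg m⁻³ over Δz = 114 − 86 = 28 m.
N² = (9.81/1025) × (0.784/28) = 2.6798 × 10⁻⁴ s⁻².
N = √(2.6798 × 10⁻⁴) = 0.016370 rad s⁻¹ ≈ 0.0164 rad s⁻¹.

0.0164 rad s⁻¹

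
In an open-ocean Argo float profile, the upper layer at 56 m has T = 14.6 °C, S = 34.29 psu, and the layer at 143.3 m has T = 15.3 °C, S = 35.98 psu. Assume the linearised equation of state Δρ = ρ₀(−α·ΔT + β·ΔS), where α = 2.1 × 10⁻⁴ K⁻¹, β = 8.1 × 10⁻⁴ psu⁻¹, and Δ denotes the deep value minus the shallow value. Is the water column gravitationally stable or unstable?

stable

ΔT = 15.3 − 14.6 = +0.7 K and ΔS = 35.98 − 34.29 = +1.69 psu (deep − shallow).
−αΔT = -1.47 × 10⁻⁴; βΔS = 1.3689 × 10⁻³; sum Δρ/ρ₀ = 1.2219 × 10⁻³.
Δρ/ρ₀ > 0, so Δρ > 0: deeper water is denser → statically stable.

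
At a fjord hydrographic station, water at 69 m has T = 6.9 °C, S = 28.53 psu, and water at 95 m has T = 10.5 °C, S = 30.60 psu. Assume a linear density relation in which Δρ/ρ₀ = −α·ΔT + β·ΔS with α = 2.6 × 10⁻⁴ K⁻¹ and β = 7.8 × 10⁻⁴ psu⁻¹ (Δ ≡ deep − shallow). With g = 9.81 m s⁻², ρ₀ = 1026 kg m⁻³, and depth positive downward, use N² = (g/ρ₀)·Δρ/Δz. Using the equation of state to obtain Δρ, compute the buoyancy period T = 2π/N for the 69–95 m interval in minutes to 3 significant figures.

6.54 min

ΔT = +3.6 K, ΔS = +2.07 psu (deep − shallow).
Δρ/ρ₀ = −αΔT + βΔS = -9.36 × 10⁻⁴ + 1.6146 × 10⁻³ = 6.786 × 10⁻⁴, so Δρ ≈ 0.6962 kg m⁻³.
N² = (g/ρ₀)·Δρ/Δz = g·(Δρ/ρ₀)/Δz = 9.81 × 6.786 × 10⁻⁴ / 26 = 2.5604 × 10⁻⁴ s⁻².
N = √(2.5604 × 10⁻⁴) = 0.016001 rad s⁻¹ → T = 2π/N = 392.67 s = 6.5445 min ≈ 6.54 min.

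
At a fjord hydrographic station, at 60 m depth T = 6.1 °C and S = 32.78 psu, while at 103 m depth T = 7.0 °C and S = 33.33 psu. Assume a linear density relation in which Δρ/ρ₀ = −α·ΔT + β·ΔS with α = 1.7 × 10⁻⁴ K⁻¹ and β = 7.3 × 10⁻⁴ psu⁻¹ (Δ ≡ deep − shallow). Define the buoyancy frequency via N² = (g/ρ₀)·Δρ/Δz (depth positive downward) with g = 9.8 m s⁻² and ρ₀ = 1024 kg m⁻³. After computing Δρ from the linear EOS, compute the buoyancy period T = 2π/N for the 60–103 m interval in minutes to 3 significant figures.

13.9 min

ΔT = +0.9 K, ΔS = +0.55 psu (deep − shallow).
Δρ/ρ₀ = −αΔT + βΔS = -1.53 × 10⁻⁴ + 4.015 × 10⁻⁴ = 2.485 × 10⁻⁴, so Δρ ≈ 0.2545 kg m⁻³.
N² = (g/ρ₀)·Δρ/Δz = g·(Δρ/ρ₀)/Δz = 9.8 × 2.485 × 10⁻⁴ / 43 = 5.6635 × 10⁻⁵ s⁻².
N = √(5.6635 × 10⁻⁵) = 7.5256 × 10⁻³ rad s⁻¹ → T = 2π/N = 834.91 s = 13.915 min ≈ 13.9 min.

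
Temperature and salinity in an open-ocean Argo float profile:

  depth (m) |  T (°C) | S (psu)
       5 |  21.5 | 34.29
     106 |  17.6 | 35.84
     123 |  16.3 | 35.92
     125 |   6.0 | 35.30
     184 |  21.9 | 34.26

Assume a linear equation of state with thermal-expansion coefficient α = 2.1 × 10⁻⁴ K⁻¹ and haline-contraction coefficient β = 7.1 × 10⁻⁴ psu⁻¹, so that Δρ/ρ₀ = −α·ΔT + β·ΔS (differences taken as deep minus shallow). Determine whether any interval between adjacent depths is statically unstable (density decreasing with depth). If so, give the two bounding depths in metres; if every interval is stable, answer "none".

125–184 m

Evaluate Δρ/ρ₀ = −αΔT + βΔS across each adjacent pair:
  5–106 m: −αΔT+βΔS = −(2.1 × 10⁻⁴)(-3.9)+(7.1 × 10⁻⁴)(+1.55) = 1.9 × 10⁻³ → stable
  106–123 m: −αΔT+βΔS = −(2.1 × 10⁻⁴)(-1.3)+(7.1 × 10⁻⁴)(+0.08) = 3.3 × 10⁻⁴ → stable
  123–125 m: −αΔT+βΔS = −(2.1 × 10⁻⁴)(-10.3)+(7.1 × 10⁻⁴)(-0.62) = 1.7 × 10⁻³ → stable
  125–184 m: −αΔT+βΔS = −(2.1 × 10⁻⁴)(+15.9)+(7.1 × 10⁻⁴)(-1.04) = -4.1 × 10⁻³ → UNSTABLE
The 125–184 m interval has Δρ < 0: lighter water underlies denser water.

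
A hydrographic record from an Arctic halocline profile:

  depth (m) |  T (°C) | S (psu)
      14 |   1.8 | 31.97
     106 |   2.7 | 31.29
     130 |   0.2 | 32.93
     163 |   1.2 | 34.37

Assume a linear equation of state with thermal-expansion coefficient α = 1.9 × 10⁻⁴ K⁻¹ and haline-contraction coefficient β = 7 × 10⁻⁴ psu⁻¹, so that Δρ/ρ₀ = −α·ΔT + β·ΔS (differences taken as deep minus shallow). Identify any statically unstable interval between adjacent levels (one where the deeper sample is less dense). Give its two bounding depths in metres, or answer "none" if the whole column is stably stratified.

Evaluate Δρ/ρ₀ = −αΔT + βΔS across each adjacent pair:
  14–106 m: −αΔT+βΔS = −(1.9 × 10⁻⁴)(+0.9)+(7 × 10⁻⁴)(-0.68) = -6.5 × 10⁻⁴ → UNSTABLE
  106–130 m: −αΔT+βΔS = −(1.9 × 10⁻⁴)(-2.5)+(7 × 10⁻⁴)(+1.64) = 1.6 × 10⁻³ → stable
  130–163 m: −αΔT+βΔS = −(1.9 × 10⁻⁴)(+1.0)+(7 × 10⁻⁴)(+1.44) = 8.2 × 10⁻⁴ → stable
The 14–106 m interval has Δρ < 0: lighter water underlies denser water.

14–106 m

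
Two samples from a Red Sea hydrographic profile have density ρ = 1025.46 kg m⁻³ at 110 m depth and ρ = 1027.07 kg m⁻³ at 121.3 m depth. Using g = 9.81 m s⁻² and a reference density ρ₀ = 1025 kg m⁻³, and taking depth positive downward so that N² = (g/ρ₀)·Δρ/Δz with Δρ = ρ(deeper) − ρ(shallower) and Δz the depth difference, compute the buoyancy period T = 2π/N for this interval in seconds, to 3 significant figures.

170 s

Δρ = 1027.07 − 1025.46 = 1.61 kg m⁻³ over Δz = 121.3 − 110 = 11.3 m.
N² = (9.81/1025) × (1.61/11.3) = 1.3636 × 10⁻³ s⁻².
N = √(1.3636 × 10⁻³) = 0.036927 rad s⁻¹, so T = 2π/N = 170.15 s ≈ 170 s.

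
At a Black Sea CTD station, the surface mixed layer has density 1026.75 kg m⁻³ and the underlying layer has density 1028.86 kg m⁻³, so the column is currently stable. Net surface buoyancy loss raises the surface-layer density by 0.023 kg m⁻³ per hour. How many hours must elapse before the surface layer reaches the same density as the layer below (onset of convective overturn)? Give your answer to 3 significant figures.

91.7 hours

Density deficit of the surface layer: 1028.86 − 1026.75 = 2.11 kg m⁻³.
Required change = 2.11 / 0.023 = 91.7 hours.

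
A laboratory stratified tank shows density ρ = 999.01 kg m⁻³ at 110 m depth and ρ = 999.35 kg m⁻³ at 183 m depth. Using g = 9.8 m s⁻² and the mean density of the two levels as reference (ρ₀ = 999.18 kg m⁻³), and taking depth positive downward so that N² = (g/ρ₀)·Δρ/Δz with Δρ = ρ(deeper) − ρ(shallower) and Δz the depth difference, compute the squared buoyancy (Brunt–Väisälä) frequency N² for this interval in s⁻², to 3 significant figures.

Δρ = 999.35 − 999.01 = 0.34 kg m⁻³ over Δz = 183 − 110 = 73 m.
N² = (9.8/999.18) × (0.34/73) = 4.5681 × 10⁻⁵ s⁻² ≈ 4.57 × 10⁻⁵ s⁻².

4.57 × 10⁻⁵ s⁻²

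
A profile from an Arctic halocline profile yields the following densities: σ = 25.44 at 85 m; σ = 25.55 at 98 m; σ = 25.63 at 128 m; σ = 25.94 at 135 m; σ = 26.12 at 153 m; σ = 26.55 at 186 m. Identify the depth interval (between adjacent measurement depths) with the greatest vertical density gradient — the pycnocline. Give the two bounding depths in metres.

Compute the density gradient over each adjacent pair:
  85–98 m: Δρ/Δz = 0.11/13 = 8.5 × 10⁻³ kg m⁻⁴
  98–128 m: Δρ/Δz = 0.08/30 = 2.7 × 10⁻³ kg m⁻⁴
  128–135 m: Δρ/Δz = 0.31/7 = 0.044 kg m⁻⁴
  135–153 m: Δρ/Δz = 0.18/18 = 0.010 kg m⁻⁴
  153–186 m: Δρ/Δz = 0.43/33 = 0.013 kg m⁻⁴
The largest gradient is in the 128–135 m interval — the pycnocline.

128–135 m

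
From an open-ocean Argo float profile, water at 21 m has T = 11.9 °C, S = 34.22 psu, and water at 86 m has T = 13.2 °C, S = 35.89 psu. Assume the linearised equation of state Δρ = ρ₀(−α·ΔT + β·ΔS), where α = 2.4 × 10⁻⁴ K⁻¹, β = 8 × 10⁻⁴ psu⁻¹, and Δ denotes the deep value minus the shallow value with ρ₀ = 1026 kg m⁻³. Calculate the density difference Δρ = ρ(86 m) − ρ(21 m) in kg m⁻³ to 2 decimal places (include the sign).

ΔT = +1.3 K, ΔS = +1.67 psu (deep − shallow).
Δρ/ρ₀ = −(2.4 × 10⁻⁴)(+1.3) + (8 × 10⁻⁴)(+1.67) = 1.024 × 10⁻³.
Δρ = 1026 × (1.024 × 10⁻³) = +1.05 kg m⁻³.
Positive Δρ: denser below, stable.

+1.05 kg m⁻³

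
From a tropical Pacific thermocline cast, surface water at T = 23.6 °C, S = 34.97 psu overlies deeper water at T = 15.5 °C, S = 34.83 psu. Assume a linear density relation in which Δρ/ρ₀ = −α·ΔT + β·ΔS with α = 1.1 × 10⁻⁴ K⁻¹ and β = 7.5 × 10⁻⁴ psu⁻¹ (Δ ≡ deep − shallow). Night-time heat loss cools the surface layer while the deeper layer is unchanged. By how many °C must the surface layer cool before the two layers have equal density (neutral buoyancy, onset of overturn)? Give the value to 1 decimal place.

7.1 °C

Neutral buoyancy requires Δρ = 0, i.e. −α(T_deep − T_surf′) + β(S_deep − S_surf) = 0.
T_surf′ = T_deep − (β/α)·ΔS = 15.5 − (7.5 × 10⁻⁴/1.1 × 10⁻⁴)·(-0.14) = 16.455 °C.
Cooling required: 23.6 − (16.455) = 7.145 °C.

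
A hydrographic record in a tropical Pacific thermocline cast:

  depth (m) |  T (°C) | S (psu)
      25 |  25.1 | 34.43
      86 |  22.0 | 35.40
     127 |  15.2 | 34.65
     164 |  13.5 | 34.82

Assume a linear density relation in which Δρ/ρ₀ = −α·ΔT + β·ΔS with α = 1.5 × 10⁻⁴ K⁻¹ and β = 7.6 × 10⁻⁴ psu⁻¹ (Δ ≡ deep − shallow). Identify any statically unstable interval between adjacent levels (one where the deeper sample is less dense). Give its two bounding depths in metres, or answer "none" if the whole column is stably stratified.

none

Evaluate Δρ/ρ₀ = −αΔT + βΔS across each adjacent pair:
  25–86 m: −αΔT+βΔS = −(1.5 × 10⁻⁴)(-3.1)+(7.6 × 10⁻⁴)(+0.97) = 1.2 × 10⁻³ → stable
  86–127 m: −αΔT+βΔS = −(1.5 × 10⁻⁴)(-6.8)+(7.6 × 10⁻⁴)(-0.75) = 4.5 × 10⁻⁴ → stable
  127–164 m: −αΔT+βΔS = −(1.5 × 10⁻⁴)(-1.7)+(7.6 × 10⁻⁴)(+0.17) = 3.8 × 10⁻⁴ → stable
Every interval has Δρ > 0: the column is stably stratified throughout.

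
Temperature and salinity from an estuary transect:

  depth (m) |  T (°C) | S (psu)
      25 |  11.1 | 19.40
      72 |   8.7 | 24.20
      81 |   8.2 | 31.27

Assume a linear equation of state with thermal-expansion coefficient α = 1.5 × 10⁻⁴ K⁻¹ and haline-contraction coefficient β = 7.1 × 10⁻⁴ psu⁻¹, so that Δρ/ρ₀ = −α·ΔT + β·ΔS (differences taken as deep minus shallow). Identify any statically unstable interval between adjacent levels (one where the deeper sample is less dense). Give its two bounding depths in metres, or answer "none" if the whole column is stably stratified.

none

Evaluate Δρ/ρ₀ = −αΔT + βΔS across each adjacent pair:
  25–72 m: −αΔT+βΔS = −(1.5 × 10⁻⁴)(-2.4)+(7.1 × 10⁻⁴)(+4.80) = 3.8 × 10⁻³ → stable
  72–81 m: −αΔT+βΔS = −(1.5 × 10⁻⁴)(-0.5)+(7.1 × 10⁻⁴)(+7.07) = 5.1 × 10⁻³ → stable
Every interval has Δρ > 0: the column is stably stratified throughout.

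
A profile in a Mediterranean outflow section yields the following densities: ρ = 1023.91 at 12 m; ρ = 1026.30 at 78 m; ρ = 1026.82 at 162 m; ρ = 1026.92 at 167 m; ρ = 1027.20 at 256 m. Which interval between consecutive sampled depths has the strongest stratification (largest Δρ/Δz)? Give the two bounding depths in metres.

12–78 m

Compute the density gradient over each adjacent pair:
  12–78 m: Δρ/Δz = 2.39/66 = 0.036 kg m⁻⁴
  78–162 m: Δρ/Δz = 0.52/84 = 6.2 × 10⁻³ kg m⁻⁴
  162–167 m: Δρ/Δz = 0.10/5 = 0.020 kg m⁻⁴
  167–256 m: Δρ/Δz = 0.28/89 = 3.1 × 10⁻³ kg m⁻⁴
The largest gradient is in the 12–78 m interval — the pycnocline.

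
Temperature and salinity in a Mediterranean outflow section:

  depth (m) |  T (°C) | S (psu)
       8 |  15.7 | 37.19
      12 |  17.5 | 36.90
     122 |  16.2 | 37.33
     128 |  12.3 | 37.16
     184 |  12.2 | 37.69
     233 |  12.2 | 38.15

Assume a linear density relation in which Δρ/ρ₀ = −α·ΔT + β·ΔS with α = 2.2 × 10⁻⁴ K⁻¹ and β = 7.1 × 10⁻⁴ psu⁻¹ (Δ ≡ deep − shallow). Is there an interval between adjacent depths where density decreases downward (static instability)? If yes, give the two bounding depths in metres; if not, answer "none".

8–12 m

Evaluate Δρ/ρ₀ = −αΔT + βΔS across each adjacent pair:
  8–12 m: −αΔT+βΔS = −(2.2 × 10⁻⁴)(+1.8)+(7.1 × 10⁻⁴)(-0.29) = -6.0 × 10⁻⁴ → UNSTABLE
  12–122 m: −αΔT+βΔS = −(2.2 × 10⁻⁴)(-1.3)+(7.1 × 10⁻⁴)(+0.43) = 5.9 × 10⁻⁴ → stable
  122–128 m: −αΔT+βΔS = −(2.2 × 10⁻⁴)(-3.9)+(7.1 × 10⁻⁴)(-0.17) = 7.4 × 10⁻⁴ → stable
  128–184 m: −αΔT+βΔS = −(2.2 × 10⁻⁴)(-0.1)+(7.1 × 10⁻⁴)(+0.53) = 4.0 × 10⁻⁴ → stable
  184–233 m: −αΔT+βΔS = −(2.2 × 10⁻⁴)(+0.0)+(7.1 × 10⁻⁴)(+0.46) = 3.3 × 10⁻⁴ → stable
The 8–12 m interval has Δρ < 0: lighter water underlies denser water.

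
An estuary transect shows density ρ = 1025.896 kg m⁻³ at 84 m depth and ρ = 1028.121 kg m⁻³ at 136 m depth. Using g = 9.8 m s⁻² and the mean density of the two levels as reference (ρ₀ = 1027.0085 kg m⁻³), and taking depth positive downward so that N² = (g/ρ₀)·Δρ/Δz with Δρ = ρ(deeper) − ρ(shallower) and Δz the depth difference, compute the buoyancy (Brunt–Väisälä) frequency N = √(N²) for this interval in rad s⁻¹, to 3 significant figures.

0.0202 rad s⁻¹

Δρ = 1028.121 − 1025.896 = 2.225 kg m⁻³ over Δz = 136 − 84 = 52 m.
N² = (9.8/1027.0085) × (2.225/52) = 4.0830 × 10⁻⁴ s⁻².
N = √(4.0830 × 10⁻⁴) = 0.020206 rad s⁻¹ ≈ 0.0202 rad s⁻¹.
Since Δρ > 0 the layer is stably stratified.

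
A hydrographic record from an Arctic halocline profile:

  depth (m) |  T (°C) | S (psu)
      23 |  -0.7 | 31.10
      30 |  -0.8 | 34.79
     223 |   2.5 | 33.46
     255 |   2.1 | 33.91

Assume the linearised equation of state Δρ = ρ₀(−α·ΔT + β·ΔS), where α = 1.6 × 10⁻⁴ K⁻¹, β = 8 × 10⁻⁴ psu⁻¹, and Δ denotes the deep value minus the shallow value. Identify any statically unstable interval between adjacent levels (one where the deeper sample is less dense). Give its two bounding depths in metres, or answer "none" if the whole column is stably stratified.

30–223 m

Evaluate Δρ/ρ₀ = −αΔT + βΔS across each adjacent pair:
  23–30 m: −αΔT+βΔS = −(1.6 × 10⁻⁴)(-0.1)+(8 × 10⁻⁴)(+3.69) = 3.0 × 10⁻³ → stable
  30–223 m: −αΔT+βΔS = −(1.6 × 10⁻⁴)(+3.3)+(8 × 10⁻⁴)(-1.33) = -1.6 × 10⁻³ → UNSTABLE
  223–255 m: −αΔT+βΔS = −(1.6 × 10⁻⁴)(-0.4)+(8 × 10⁻⁴)(+0.45) = 4.2 × 10⁻⁴ → stable
The 30–223 m interval has Δρ < 0: lighter water underlies denser water.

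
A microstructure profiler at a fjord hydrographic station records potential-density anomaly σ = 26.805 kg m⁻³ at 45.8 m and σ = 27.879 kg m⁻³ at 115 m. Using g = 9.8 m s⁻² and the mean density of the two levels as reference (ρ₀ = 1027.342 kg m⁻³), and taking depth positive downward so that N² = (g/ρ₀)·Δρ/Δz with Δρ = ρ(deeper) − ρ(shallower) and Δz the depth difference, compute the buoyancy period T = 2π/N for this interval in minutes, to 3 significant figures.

8.61 min

Δρ = 1027.879 − 1026.805 = 1.074 kg m⁻³ over Δz = 115 − 45.8 = 69.2 m.
N² = (9.8/1027.342) × (1.074/69.2) = 1.4805 × 10⁻⁴ s⁻².
N = √(1.4805 × 10⁻⁴) = 0.012168 rad s⁻¹, so T = 2π/N = 516.37 s = 8.6062 min ≈ 8.61 min.
Since Δρ > 0 the layer is stably stratified.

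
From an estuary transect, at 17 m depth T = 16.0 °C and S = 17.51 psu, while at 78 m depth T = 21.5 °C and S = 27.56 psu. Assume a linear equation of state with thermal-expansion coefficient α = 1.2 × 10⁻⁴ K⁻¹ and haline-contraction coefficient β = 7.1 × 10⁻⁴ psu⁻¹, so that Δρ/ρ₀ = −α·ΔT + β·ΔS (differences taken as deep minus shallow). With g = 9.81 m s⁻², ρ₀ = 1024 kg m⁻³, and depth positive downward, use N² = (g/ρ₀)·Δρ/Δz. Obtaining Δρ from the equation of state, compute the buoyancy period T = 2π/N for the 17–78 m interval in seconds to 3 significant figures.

195 s

ΔT = +5.5 K, ΔS = +10.05 psu (deep − shallow).
Δρ/ρ₀ = −αΔT + βΔS = -6.60 × 10⁻⁴ + 7.1355 × 10⁻³ = 6.4755 × 10⁻³, so Δρ ≈ 6.631 kg m⁻³.
N² = (g/ρ₀)·Δρ/Δz = g·(Δρ/ρ₀)/Δz = 9.81 × 6.4755 × 10⁻³ / 61 = 1.0414 × 10⁻³ s⁻².
N = √(1.0414 × 10⁻³) = 0.032271 rad s⁻¹ → T = 2π/N = 194.70 s ≈ 195 s.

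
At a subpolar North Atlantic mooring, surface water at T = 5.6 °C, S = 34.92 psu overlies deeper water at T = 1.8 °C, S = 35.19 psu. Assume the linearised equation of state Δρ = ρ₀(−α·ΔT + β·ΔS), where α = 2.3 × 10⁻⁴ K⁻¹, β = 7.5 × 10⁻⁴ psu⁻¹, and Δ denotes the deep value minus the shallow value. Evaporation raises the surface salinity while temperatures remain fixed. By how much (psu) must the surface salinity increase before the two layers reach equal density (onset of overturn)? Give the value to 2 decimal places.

1.44 psu

Neutral buoyancy requires −α(T_deep − T_surf) + β(S_deep − S_surf′) = 0.
S_surf′ = S_deep − (α/β)·ΔT = 35.19 − (2.3 × 10⁻⁴/7.5 × 10⁻⁴)·(-3.8) = 36.3553 psu.
Increase required: 36.3553 − 34.92 = 1.4353 psu.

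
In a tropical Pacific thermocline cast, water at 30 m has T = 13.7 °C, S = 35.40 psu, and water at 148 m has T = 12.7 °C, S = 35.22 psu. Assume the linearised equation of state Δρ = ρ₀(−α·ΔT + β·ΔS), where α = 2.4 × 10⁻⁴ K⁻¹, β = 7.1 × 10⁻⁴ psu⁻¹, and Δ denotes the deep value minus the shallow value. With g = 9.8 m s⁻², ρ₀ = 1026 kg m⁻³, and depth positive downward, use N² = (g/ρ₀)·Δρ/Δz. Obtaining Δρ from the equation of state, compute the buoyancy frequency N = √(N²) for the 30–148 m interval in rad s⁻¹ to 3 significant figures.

ΔT = -1.0 K, ΔS = -0.18 psu (deep − shallow).
Δρ/ρ₀ = −αΔT + βΔS = 2.40 × 10⁻⁴ − 1.278 × 10⁻⁴ = 1.122 × 10⁻⁴, so Δρ ≈ 0.1151 kg m⁻³.
N² = (g/ρ₀)·Δρ/Δz = g·(Δρ/ρ₀)/Δz = 9.8 × 1.122 × 10⁻⁴ / 118 = 9.3183 × 10⁻⁶ s⁻².
N = √(9.3183 × 10⁻⁶) = 3.0526 × 10⁻³ rad s⁻¹ ≈ 3.05 × 10⁻³ rad s⁻¹.

3.05 × 10⁻³ rad s⁻¹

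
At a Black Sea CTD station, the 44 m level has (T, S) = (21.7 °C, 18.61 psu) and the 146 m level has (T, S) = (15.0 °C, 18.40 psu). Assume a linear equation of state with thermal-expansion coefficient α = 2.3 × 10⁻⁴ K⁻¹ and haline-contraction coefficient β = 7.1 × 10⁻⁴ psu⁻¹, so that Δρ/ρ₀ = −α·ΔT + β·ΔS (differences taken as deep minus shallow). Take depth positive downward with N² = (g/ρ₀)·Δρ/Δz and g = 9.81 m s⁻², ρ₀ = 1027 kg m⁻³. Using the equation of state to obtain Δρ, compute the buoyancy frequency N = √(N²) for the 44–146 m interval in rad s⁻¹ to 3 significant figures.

0.0116 rad s⁻¹

ΔT = -6.7 K, ΔS = -0.21 psu (deep − shallow).
Δρ/ρ₀ = −αΔT + βΔS = 1.541 × 10⁻³ − 1.491 × 10⁻⁴ = 1.3919 × 10⁻³, so Δρ ≈ 1.429 kg m⁻³.
N² = (g/ρ₀)·Δρ/Δz = g·(Δρ/ρ₀)/Δz = 9.81 × 1.3919 × 10⁻³ / 102 = 1.3387 × 10⁻⁴ s⁻².
N = √(1.3387 × 10⁻⁴) = 0.011570 rad s⁻¹ ≈ 0.0116 rad s⁻¹.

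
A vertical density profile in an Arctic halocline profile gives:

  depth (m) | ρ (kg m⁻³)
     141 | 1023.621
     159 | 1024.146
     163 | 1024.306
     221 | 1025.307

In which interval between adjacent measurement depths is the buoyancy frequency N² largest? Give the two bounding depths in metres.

159–163 m

Compute the density gradient over each adjacent pair:
  141–159 m: Δρ/Δz = 0.525/18 = 0.029 kg m⁻⁴
  159–163 m: Δρ/Δz = 0.160/4 = 0.040 kg m⁻⁴
  163–221 m: Δρ/Δz = 1.001/58 = 0.017 kg m⁻⁴
The largest gradient is in the 159–163 m interval — the pycnocline.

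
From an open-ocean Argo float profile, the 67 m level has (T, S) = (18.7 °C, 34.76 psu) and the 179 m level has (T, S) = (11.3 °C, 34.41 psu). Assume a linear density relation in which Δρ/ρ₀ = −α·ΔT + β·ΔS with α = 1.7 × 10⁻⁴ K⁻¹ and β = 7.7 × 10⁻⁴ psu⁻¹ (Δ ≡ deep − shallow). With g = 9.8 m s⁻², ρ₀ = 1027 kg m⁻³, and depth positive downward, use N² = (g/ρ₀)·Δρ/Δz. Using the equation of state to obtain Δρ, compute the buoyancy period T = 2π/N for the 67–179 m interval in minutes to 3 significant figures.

11.3 min

ΔT = -7.4 K, ΔS = -0.35 psu (deep − shallow).
Δρ/ρ₀ = −αΔT + βΔS = 1.258 × 10⁻³ − 2.695 × 10⁻⁴ = 9.885 × 10⁻⁴, so Δρ ≈ 1.015 kg m⁻³.
N² = (g/ρ₀)·Δρ/Δz = g·(Δρ/ρ₀)/Δz = 9.8 × 9.885 × 10⁻⁴ / 112 = 8.6494 × 10⁻⁵ s⁻².
N = √(8.6494 × 10⁻⁵) = 9.3002 × 10⁻³ rad s⁻¹ → T = 2π/N = 675.60 s = 11.260 min ≈ 11.3 min.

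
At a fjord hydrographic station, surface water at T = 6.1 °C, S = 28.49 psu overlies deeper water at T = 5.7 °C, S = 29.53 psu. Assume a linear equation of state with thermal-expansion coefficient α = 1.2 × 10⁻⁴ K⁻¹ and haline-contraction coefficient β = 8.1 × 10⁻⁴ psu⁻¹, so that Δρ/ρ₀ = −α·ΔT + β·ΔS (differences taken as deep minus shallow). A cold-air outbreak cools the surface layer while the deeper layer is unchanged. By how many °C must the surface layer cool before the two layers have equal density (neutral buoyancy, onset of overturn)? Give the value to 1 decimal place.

7.4 °C

Neutral buoyancy requires Δρ = 0, i.e. −α(T_deep − T_surf′) + β(S_deep − S_surf) = 0.
T_surf′ = T_deep − (β/α)·ΔS = 5.7 − (8.1 × 10⁻⁴/1.2 × 10⁻⁴)·(+1.04) = -1.320 °C.
Cooling required: 6.1 − (-1.320) = 7.420 °C.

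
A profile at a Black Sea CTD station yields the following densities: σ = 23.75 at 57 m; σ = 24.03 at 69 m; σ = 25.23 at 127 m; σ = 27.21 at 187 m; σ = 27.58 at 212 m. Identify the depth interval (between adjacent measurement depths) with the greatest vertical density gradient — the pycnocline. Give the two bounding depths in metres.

127–187 m

Compute the density gradient over each adjacent pair:
  57–69 m: Δρ/Δz = 0.28/12 = 0.023 kg m⁻⁴
  69–127 m: Δρ/Δz = 1.20/58 = 0.021 kg m⁻⁴
  127–187 m: Δρ/Δz = 1.98/60 = 0.033 kg m⁻⁴
  187–212 m: Δρ/Δz = 0.37/25 = 0.015 kg m⁻⁴
The largest gradient is in the 127–187 m interval — the pycnocline.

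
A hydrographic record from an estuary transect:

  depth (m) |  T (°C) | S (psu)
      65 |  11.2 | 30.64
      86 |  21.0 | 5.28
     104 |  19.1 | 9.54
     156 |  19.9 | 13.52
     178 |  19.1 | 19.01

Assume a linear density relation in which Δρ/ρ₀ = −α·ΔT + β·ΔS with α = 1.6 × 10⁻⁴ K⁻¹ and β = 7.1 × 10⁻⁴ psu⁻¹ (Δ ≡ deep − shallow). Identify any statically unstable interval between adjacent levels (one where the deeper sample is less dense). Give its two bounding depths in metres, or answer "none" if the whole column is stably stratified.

Evaluate Δρ/ρ₀ = −αΔT + βΔS across each adjacent pair:
  65–86 m: −αΔT+βΔS = −(1.6 × 10⁻⁴)(+9.8)+(7.1 × 10⁻⁴)(-25.36) = -0.020 → UNSTABLE
  86–104 m: −αΔT+βΔS = −(1.6 × 10⁻⁴)(-1.9)+(7.1 × 10⁻⁴)(+4.26) = 3.3 × 10⁻³ → stable
  104–156 m: −αΔT+βΔS = −(1.6 × 10⁻⁴)(+0.8)+(7.1 × 10⁻⁴)(+3.98) = 2.7 × 10⁻³ → stable
  156–178 m: −αΔT+βΔS = −(1.6 × 10⁻⁴)(-0.8)+(7.1 × 10⁻⁴)(+5.49) = 4.0 × 10⁻³ → stable
The 65–86 m interval has Δρ < 0: lighter water underlies denser water.

65–86 m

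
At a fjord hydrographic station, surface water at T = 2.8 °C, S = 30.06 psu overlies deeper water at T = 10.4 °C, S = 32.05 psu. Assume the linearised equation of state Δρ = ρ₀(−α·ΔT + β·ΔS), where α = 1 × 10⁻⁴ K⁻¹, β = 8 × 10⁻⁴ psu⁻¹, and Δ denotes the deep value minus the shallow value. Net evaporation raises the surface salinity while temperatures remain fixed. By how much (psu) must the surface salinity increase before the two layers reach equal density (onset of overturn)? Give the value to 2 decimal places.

Neutral buoyancy requires −α(T_deep − T_surf) + β(S_deep − S_surf′) = 0.
S_surf′ = S_deep − (α/β)·ΔT = 32.05 − (1 × 10⁻⁴/8 × 10⁻⁴)·(+7.6) = 31.1000 psu.
Increase required: 31.1000 − 30.06 = 1.0400 psu.

1.04 psu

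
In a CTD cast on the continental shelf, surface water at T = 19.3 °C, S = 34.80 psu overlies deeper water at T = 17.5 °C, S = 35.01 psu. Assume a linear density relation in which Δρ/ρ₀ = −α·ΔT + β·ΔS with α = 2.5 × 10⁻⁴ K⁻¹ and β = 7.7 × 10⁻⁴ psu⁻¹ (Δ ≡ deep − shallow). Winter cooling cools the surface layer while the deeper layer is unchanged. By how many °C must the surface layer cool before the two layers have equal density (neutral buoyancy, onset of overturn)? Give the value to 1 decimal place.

2.4 °C

Neutral buoyancy requires Δρ = 0, i.e. −α(T_deep − T_surf′) + β(S_deep − S_surf) = 0.
T_surf′ = T_deep − (β/α)·ΔS = 17.5 − (7.7 × 10⁻⁴/2.5 × 10⁻⁴)·(+0.21) = 16.853 °C.
Cooling required: 19.3 − (16.853) = 2.447 °C.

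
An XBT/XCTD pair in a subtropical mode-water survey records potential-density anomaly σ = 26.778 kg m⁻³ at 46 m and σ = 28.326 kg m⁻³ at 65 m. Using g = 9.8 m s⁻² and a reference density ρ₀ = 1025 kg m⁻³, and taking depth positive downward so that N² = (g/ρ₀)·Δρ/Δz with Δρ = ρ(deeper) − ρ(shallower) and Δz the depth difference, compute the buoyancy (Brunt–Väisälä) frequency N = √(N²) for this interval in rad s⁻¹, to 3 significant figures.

Δρ = 1028.326 − 1026.778 = 1.548 kg m⁻³ over Δz = 65 − 46 = 19 m.
N² = (9.8/1025) × (1.548/19) = 7.7897 × 10⁻⁴ s⁻².
N = √(7.7897 × 10⁻⁴) = 0.027910 rad s⁻¹ ≈ 0.0279 rad s⁻¹.

0.0279 rad s⁻¹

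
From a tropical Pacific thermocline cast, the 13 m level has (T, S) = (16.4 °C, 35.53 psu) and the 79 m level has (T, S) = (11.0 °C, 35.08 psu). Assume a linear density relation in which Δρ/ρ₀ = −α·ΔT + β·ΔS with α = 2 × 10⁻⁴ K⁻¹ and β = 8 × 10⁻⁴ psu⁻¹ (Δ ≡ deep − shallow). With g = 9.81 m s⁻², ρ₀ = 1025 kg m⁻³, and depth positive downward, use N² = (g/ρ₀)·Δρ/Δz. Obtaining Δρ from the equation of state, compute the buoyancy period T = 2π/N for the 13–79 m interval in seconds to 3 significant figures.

607 s

ΔT = -5.4 K, ΔS = -0.45 psu (deep − shallow).
Δρ/ρ₀ = −αΔT + βΔS = 1.08 × 10⁻³ − 3.60 × 10⁻⁴ = 7.20 × 10⁻⁴, so Δρ ≈ 0.7380 kg m⁻³.
N² = (g/ρ₀)·Δρ/Δz = g·(Δρ/ρ₀)/Δz = 9.81 × 7.20 × 10⁻⁴ / 66 = 1.0702 × 10⁻⁴ s⁻².
N = √(1.0702 × 10⁻⁴) = 0.010345 rad s⁻¹ → T = 2π/N = 607.36 s ≈ 607 s.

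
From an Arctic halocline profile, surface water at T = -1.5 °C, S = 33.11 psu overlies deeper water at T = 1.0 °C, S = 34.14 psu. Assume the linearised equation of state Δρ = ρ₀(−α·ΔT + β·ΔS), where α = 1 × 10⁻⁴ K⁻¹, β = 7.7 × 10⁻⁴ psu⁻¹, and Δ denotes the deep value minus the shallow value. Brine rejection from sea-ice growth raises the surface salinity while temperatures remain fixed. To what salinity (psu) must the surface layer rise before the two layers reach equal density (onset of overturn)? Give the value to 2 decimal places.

33.82 psu

Neutral buoyancy requires −α(T_deep − T_surf) + β(S_deep − S_surf′) = 0.
S_surf′ = S_deep − (α/β)·ΔT = 34.14 − (1 × 10⁻⁴/7.7 × 10⁻⁴)·(+2.5) = 33.8153 psu.
Increase required: 33.8153 − 33.11 = 0.7053 psu.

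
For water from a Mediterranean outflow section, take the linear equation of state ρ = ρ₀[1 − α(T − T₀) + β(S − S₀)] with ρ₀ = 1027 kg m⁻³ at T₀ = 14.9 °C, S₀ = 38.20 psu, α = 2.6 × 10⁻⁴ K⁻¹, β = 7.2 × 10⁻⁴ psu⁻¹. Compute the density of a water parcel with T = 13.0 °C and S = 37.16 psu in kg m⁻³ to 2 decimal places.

1026.74 kg m⁻³

T − T₀ = -1.9 K, S − S₀ = -1.04 psu.
Bracket = 1 − α·(-1.9) + β·(-1.04) = 1 + (-2.548 × 10⁻⁴) = 0.9997452.
ρ = 1027 × 0.9997452 = 1026.74 kg m⁻³.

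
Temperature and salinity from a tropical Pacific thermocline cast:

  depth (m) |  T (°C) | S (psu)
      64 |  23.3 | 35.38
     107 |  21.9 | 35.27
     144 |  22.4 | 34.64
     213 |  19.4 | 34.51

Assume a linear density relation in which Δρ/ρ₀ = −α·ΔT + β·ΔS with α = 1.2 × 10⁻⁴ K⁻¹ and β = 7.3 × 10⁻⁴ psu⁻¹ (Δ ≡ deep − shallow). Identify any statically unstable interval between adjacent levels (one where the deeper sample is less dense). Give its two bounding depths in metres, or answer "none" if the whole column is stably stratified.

107–144 m

Evaluate Δρ/ρ₀ = −αΔT + βΔS across each adjacent pair:
  64–107 m: −αΔT+βΔS = −(1.2 × 10⁻⁴)(-1.4)+(7.3 × 10⁻⁴)(-0.11) = 8.8 × 10⁻⁵ → stable
  107–144 m: −αΔT+βΔS = −(1.2 × 10⁻⁴)(+0.5)+(7.3 × 10⁻⁴)(-0.63) = -5.2 × 10⁻⁴ → UNSTABLE
  144–213 m: −αΔT+βΔS = −(1.2 × 10⁻⁴)(-3.0)+(7.3 × 10⁻⁴)(-0.13) = 2.7 × 10⁻⁴ → stable
The 107–144 m interval has Δρ < 0: lighter water underlies denser water.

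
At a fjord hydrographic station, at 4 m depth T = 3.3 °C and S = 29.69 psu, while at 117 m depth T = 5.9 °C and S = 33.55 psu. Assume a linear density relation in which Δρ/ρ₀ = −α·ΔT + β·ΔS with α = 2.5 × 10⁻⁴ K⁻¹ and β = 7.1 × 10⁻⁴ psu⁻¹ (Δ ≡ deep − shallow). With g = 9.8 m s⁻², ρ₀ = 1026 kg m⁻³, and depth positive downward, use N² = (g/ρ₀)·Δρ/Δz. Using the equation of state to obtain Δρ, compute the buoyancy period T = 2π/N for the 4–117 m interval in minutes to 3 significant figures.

ΔT = +2.6 K, ΔS = +3.86 psu (deep − shallow).
Δρ/ρ₀ = −αΔT + βΔS = -6.50 × 10⁻⁴ + 2.7406 × 10⁻³ = 2.0906 × 10⁻³, so Δρ ≈ 2.145 kg m⁻³.
N² = (g/ρ₀)·Δρ/Δz = g·(Δρ/ρ₀)/Δz = 9.8 × 2.0906 × 10⁻³ / 113 = 1.8131 × 10⁻⁴ s⁻².
N = √(1.8131 × 10⁻⁴) = 0.013465 rad s⁻¹ → T = 2π/N = 466.63 s = 7.7772 min ≈ 7.78 min.

7.78 min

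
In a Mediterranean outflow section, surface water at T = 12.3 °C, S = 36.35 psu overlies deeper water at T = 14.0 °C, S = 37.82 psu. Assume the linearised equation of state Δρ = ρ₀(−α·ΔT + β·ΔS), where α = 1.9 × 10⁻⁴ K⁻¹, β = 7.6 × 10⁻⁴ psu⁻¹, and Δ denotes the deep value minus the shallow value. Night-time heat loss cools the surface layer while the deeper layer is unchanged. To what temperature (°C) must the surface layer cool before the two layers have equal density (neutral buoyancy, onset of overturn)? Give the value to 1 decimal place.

8.1 °C

Neutral buoyancy requires Δρ = 0, i.e. −α(T_deep − T_surf′) + β(S_deep − S_surf) = 0.
T_surf′ = T_deep − (β/α)·ΔS = 14.0 − (7.6 × 10⁻⁴/1.9 × 10⁻⁴)·(+1.47) = 8.120 °C.
Cooling required: 12.3 − (8.120) = 4.180 °C.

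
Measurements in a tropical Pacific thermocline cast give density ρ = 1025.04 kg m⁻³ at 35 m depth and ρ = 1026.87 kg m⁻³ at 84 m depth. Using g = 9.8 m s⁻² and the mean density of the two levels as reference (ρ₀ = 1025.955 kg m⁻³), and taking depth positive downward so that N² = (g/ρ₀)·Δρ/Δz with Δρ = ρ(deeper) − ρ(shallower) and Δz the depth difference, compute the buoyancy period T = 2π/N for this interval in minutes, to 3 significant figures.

Δρ = 1026.87 − 1025.04 = 1.83 kg m⁻³ over Δz = 84 − 35 = 49 m.
N² = (9.8/1025.955) × (1.83/49) = 3.5674 × 10⁻⁴ s⁻².
N = √(3.5674 × 10⁻⁴) = 0.018888 rad s⁻¹, so T = 2π/N = 332.65 s = 5.5442 min ≈ 5.54 min.

5.54 min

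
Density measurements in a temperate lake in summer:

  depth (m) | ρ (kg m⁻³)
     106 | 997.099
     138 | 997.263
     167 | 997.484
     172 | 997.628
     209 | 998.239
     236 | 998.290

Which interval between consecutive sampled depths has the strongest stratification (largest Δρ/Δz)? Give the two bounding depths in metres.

Compute the density gradient over each adjacent pair:
  106–138 m: Δρ/Δz = 0.164/32 = 5.1 × 10⁻³ kg m⁻⁴
  138–167 m: Δρ/Δz = 0.221/29 = 7.6 × 10⁻³ kg m⁻⁴
  167–172 m: Δρ/Δz = 0.144/5 = 0.029 kg m⁻⁴
  172–209 m: Δρ/Δz = 0.611/37 = 0.017 kg m⁻⁴
  209–236 m: Δρ/Δz = 0.051/27 = 1.9 × 10⁻³ kg m⁻⁴
The largest gradient is in the 167–172 m interval — the pycnocline.

167–172 m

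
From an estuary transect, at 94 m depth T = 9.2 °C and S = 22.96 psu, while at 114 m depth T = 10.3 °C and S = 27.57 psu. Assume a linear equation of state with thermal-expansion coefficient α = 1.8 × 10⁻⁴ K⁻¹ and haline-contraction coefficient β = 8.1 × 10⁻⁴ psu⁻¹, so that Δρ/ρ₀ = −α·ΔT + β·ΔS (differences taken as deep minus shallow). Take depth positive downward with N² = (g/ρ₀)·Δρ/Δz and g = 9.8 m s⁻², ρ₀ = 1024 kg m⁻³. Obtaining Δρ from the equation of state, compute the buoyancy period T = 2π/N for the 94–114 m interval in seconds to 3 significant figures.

ΔT = +1.1 K, ΔS = +4.61 psu (deep − shallow).
Δρ/ρ₀ = −αΔT + βΔS = -1.98 × 10⁻⁴ + 3.7341 × 10⁻³ = 3.5361 × 10⁻³, so Δρ ≈ 3.621 kg m⁻³.
N² = (g/ρ₀)·Δρ/Δz = g·(Δρ/ρ₀)/Δz = 9.8 × 3.5361 × 10⁻³ / 20 = 1.7327 × 10⁻³ s⁻².
N = √(1.7327 × 10⁻³) = 0.041626 rad s⁻¹ → T = 2π/N = 150.94 s ≈ 151 s.

151 s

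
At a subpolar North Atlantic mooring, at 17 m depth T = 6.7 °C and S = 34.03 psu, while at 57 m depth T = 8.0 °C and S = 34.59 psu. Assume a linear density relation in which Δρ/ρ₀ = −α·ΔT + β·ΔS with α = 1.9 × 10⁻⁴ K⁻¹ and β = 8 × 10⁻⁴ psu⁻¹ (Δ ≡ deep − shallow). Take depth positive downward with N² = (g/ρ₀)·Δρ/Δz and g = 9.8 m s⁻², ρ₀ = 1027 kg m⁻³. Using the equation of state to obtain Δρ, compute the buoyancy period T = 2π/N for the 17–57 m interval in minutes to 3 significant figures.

ΔT = +1.3 K, ΔS = +0.56 psu (deep − shallow).
Δρ/ρ₀ = −αΔT + βΔS = -2.47 × 10⁻⁴ + 4.48 × 10⁻⁴ = 2.01 × 10⁻⁴, so Δρ ≈ 0.2064 kg m⁻³.
N² = (g/ρ₀)·Δρ/Δz = g·(Δρ/ρ₀)/Δz = 9.8 × 2.01 × 10⁻⁴ / 40 = 4.9245 × 10⁻⁵ s⁻².
N = √(4.9245 × 10⁻⁵) = 7.0175 × 10⁻³ rad s⁻¹ → T = 2π/N = 895.36 s = 14.923 min ≈ 14.9 min.

14.9 min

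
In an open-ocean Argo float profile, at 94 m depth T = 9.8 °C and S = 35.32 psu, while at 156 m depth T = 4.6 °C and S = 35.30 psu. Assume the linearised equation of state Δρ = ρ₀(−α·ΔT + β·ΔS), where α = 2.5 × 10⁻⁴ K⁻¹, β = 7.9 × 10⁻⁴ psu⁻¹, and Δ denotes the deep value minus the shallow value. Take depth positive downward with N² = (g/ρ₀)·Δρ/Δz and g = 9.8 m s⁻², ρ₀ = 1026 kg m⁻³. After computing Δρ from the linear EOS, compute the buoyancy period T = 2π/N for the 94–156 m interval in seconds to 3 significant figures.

441 s

ΔT = -5.2 K, ΔS = -0.02 psu (deep − shallow).
Δρ/ρ₀ = −αΔT + βΔS = 1.30 × 10⁻³ − 1.58 × 10⁻⁵ = 1.2842 × 10⁻³, so Δρ ≈ 1.318 kg m⁻³.
N² = (g/ρ₀)·Δρ/Δz = g·(Δρ/ρ₀)/Δz = 9.8 × 1.2842 × 10⁻³ / 62 = 2.0299 × 10⁻⁴ s⁻².
N = √(2.0299 × 10⁻⁴) = 0.014247 rad s⁻¹ → T = 2π/N = 441.02 s ≈ 441 s.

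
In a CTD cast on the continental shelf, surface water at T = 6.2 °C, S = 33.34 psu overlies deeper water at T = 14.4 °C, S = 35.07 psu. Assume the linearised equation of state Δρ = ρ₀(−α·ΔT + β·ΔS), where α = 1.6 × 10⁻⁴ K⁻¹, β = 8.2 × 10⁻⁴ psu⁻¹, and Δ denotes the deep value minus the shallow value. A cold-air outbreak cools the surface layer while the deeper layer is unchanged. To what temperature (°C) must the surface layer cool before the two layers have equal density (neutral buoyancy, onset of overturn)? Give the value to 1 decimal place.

Neutral buoyancy requires Δρ = 0, i.e. −α(T_deep − T_surf′) + β(S_deep − S_surf) = 0.
T_surf′ = T_deep − (β/α)·ΔS = 14.4 − (8.2 × 10⁻⁴/1.6 × 10⁻⁴)·(+1.73) = 5.534 °C.
Cooling required: 6.2 − (5.534) = 0.666 °C.

5.5 °C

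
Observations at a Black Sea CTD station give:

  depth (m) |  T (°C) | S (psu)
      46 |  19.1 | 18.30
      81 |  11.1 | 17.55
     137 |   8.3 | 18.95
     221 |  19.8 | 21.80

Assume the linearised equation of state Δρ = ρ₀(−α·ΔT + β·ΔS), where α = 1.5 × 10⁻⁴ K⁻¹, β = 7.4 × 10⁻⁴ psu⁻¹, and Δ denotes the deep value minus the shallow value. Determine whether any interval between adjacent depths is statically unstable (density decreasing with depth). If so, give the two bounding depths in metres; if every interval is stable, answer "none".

none

Evaluate Δρ/ρ₀ = −αΔT + βΔS across each adjacent pair:
  46–81 m: −αΔT+βΔS = −(1.5 × 10⁻⁴)(-8.0)+(7.4 × 10⁻⁴)(-0.75) = 6.4 × 10⁻⁴ → stable
  81–137 m: −αΔT+βΔS = −(1.5 × 10⁻⁴)(-2.8)+(7.4 × 10⁻⁴)(+1.40) = 1.5 × 10⁻³ → stable
  137–221 m: −αΔT+βΔS = −(1.5 × 10⁻⁴)(+11.5)+(7.4 × 10⁻⁴)(+2.85) = 3.8 × 10⁻⁴ → stable
Every interval has Δρ > 0: the column is stably stratified throughout.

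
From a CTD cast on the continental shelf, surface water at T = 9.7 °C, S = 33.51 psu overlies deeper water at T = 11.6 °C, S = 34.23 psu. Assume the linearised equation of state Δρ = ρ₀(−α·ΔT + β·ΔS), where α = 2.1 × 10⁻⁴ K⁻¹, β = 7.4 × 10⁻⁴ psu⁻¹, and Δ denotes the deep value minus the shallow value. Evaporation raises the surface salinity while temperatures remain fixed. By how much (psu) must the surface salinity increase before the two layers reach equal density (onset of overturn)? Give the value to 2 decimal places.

0.18 psu

Neutral buoyancy requires −α(T_deep − T_surf) + β(S_deep − S_surf′) = 0.
S_surf′ = S_deep − (α/β)·ΔT = 34.23 − (2.1 × 10⁻⁴/7.4 × 10⁻⁴)·(+1.9) = 33.6908 psu.
Increase required: 33.6908 − 33.51 = 0.1808 psu.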